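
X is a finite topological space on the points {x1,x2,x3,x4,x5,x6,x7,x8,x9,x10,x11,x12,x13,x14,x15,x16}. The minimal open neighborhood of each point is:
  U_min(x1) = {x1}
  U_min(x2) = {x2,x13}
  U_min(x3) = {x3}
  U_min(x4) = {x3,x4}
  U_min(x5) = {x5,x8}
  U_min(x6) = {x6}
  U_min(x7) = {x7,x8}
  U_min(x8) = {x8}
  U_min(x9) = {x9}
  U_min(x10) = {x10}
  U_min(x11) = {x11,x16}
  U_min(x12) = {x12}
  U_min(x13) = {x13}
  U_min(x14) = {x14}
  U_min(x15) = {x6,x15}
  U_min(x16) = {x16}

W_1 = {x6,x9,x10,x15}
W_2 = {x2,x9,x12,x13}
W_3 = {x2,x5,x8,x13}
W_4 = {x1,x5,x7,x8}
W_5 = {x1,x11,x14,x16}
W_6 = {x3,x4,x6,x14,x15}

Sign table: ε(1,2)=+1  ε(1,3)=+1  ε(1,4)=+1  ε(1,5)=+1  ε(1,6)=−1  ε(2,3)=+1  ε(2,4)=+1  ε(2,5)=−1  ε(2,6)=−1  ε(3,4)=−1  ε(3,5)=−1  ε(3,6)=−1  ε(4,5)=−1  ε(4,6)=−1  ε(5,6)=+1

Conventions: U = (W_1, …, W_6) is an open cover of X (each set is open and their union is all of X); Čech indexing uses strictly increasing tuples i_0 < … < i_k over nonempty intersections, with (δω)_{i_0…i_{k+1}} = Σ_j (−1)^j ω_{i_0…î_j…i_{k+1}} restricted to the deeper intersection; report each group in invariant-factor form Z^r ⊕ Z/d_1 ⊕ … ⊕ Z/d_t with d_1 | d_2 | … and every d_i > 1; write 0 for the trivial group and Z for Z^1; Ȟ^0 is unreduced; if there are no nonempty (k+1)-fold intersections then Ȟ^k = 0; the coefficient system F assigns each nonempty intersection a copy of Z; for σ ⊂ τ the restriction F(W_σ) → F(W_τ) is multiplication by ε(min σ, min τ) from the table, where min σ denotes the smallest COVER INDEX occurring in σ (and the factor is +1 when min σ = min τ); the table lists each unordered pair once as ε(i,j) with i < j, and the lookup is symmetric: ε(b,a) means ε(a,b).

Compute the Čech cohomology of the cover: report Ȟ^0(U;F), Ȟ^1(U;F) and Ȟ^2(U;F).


Ȟ^0 ≅ 0, Ȟ^1 ≅ Z/2, Ȟ^2 ≅ 0

nonempty overlaps:
  W12={x9} W16={x6,x15} W23={x2,x13} W34={x5,x8} W45={x1} W56={x14}
C dims 6,6; δ0: rk 6, SNF 1^5·2
degree 0: 6−6−0 = 0 → Ȟ^0 ≅ 0
degree 1: 6−0−6 = 0 plus torsion [2] → Ȟ^1 ≅ Z/2
degree 2: 0−0−0 = 0 → Ȟ^2 ≅ 0


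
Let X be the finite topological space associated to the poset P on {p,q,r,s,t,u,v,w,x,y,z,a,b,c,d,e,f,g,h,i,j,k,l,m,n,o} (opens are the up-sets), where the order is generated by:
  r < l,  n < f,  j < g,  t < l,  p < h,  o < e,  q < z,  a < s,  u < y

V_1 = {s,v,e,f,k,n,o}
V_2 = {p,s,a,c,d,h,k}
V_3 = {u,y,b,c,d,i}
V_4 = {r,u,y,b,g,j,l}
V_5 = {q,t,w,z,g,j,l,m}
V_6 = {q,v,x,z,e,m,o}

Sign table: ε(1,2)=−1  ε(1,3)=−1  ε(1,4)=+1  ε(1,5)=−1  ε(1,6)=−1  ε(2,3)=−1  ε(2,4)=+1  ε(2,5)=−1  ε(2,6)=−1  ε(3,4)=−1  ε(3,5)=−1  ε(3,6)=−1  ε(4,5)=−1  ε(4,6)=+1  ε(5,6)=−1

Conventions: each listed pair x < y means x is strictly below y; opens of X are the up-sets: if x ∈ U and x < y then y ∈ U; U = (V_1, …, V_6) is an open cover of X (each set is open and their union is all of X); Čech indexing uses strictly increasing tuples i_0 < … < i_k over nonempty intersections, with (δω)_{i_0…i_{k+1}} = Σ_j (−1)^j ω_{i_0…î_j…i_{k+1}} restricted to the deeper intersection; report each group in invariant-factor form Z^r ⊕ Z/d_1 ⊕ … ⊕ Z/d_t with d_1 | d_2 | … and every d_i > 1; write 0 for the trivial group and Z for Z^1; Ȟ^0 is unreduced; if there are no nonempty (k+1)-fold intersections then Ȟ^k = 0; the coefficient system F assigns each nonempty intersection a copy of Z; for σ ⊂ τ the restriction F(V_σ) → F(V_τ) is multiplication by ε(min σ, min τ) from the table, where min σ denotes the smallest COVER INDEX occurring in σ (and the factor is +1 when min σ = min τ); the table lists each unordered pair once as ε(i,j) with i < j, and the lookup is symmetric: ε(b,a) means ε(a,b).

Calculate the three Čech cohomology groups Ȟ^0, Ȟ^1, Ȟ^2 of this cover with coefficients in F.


Ȟ^0(U;F) ≅ Z; Ȟ^1(U;F) ≅ Z; Ȟ^2(U;F) ≅ 0

cover nerve:
  V12={s,k} V16={v,e,o} V23={c,d} V34={u,y,b} V45={g,j,l} V56={q,z,m}
C dims 6,6; δ0: rk 5, SNF 1^5
Ȟ^0: (6−5)−0=1 ⇒ Z
Ȟ^1: (6−0)−5=1 ⇒ Z
Ȟ^2: (0−0)−0=0 ⇒ 0


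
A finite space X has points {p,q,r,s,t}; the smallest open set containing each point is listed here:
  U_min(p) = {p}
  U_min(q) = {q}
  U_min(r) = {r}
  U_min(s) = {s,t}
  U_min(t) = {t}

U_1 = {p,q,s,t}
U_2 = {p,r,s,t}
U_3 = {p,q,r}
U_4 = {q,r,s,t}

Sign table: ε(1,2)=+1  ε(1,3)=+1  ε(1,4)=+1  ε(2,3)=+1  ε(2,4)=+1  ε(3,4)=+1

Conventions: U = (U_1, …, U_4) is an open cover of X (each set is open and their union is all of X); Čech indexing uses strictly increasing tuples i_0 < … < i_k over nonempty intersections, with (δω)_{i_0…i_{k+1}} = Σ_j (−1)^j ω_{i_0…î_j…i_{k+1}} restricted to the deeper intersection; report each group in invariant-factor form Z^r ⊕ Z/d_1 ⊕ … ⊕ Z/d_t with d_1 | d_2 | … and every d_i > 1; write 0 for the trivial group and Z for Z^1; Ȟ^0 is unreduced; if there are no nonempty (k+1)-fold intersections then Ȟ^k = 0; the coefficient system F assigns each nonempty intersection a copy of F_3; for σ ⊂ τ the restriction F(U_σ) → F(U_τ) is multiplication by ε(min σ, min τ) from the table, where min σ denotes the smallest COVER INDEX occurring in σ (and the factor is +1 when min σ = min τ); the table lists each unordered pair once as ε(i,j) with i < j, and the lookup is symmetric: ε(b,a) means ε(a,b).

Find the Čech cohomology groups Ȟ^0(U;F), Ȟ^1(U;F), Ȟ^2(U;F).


nonempty intersections:
  U12={p,s,t} U13={p,q} U14={q,s,t} U23={p,r} U24={r,s,t} U34={q,r}
  U123={p} U124={s,t} U134={q} U234={r}
C dims 4,6,4; δ0: rk_F3 3; δ1: rk_F3 3
Ȟ^0: (4−3)−0=1 ⇒ Z/3
Ȟ^1: (6−3)−3=0 ⇒ 0
Ȟ^2: (4−0)−3=1 ⇒ Z/3

Ȟ^0 = Z/3, Ȟ^1 = 0, Ȟ^2 = Z/3


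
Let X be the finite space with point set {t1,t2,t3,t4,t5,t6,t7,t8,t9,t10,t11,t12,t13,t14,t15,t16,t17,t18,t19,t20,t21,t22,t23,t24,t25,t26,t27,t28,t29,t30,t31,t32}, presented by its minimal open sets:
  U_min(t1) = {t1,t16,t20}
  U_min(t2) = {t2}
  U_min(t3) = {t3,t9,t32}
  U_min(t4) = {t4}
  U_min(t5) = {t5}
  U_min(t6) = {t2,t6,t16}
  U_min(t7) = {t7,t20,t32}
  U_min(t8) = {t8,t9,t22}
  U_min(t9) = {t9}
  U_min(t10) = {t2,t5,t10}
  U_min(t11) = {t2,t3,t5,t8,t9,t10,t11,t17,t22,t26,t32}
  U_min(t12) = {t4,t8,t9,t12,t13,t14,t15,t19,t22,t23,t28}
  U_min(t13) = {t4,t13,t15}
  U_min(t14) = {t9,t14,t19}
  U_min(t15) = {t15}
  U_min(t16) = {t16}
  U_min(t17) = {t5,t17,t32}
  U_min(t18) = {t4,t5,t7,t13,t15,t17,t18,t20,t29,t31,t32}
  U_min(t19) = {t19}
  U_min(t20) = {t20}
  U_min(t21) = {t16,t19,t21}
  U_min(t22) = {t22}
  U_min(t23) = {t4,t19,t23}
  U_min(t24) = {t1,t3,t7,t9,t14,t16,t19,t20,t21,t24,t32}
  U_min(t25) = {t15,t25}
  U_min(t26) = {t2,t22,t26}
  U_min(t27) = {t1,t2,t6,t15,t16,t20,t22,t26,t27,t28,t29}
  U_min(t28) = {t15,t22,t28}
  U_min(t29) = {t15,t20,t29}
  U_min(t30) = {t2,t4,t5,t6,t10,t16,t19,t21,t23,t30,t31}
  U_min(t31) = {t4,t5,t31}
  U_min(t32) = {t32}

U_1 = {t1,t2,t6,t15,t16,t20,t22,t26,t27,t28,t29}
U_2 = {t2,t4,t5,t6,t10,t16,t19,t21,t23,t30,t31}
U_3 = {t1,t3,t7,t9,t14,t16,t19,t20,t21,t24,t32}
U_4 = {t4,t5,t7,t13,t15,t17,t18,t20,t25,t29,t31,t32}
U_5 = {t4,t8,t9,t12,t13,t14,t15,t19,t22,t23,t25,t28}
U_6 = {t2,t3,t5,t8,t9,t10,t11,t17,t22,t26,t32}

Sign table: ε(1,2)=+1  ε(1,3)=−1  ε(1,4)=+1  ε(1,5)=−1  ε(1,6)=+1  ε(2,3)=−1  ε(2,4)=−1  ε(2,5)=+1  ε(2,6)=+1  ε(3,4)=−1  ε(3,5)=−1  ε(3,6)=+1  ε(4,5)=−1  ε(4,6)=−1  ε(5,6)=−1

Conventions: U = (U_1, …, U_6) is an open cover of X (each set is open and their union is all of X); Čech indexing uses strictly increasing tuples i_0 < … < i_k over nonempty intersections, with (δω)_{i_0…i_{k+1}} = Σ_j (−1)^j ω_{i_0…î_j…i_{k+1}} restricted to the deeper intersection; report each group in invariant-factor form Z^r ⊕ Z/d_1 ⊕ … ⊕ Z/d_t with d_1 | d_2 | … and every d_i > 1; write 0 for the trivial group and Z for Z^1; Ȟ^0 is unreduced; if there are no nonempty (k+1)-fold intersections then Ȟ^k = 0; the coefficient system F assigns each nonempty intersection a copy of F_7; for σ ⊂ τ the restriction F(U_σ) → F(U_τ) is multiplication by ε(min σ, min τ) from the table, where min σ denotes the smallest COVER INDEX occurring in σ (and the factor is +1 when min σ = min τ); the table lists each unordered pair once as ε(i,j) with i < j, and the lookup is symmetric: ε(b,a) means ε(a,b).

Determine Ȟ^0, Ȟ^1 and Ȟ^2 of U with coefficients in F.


Ȟ^0 ≅ 0; Ȟ^1 ≅ 0; Ȟ^2 ≅ Z/7

nonempty overlaps:
  U12={t2,t6,t16} U13={t1,t16,t20} U14={t15,t20,t29} U15={t15,t22,t28} U16={t2,t22,t26} U23={t16,t19,t21} U24={t4,t5,t31} U25={t4,t19,t23} U26={t2,t5,t10} U34={t7,t20,t32} U35={t9,t14,t19} U36={t3,t9,t32} U45={t4,t13,t15,t25} U46={t5,t17,t32} U56={t8,t9,t22}
  U123={t16} U126={t2} U134={t20} U145={t15} U156={t22} U235={t19} U245={t4} U246={t5} U346={t32} U356={t9}
C dims 6,15,10; δ0: rk_F7 6; δ1: rk_F7 9
degree 0: 6−6−0 = 0 → Ȟ^0 ≅ 0
degree 1: 15−9−6 = 0 → Ȟ^1 ≅ 0
degree 2: 10−0−9 = 1 → Ȟ^2 ≅ Z/7


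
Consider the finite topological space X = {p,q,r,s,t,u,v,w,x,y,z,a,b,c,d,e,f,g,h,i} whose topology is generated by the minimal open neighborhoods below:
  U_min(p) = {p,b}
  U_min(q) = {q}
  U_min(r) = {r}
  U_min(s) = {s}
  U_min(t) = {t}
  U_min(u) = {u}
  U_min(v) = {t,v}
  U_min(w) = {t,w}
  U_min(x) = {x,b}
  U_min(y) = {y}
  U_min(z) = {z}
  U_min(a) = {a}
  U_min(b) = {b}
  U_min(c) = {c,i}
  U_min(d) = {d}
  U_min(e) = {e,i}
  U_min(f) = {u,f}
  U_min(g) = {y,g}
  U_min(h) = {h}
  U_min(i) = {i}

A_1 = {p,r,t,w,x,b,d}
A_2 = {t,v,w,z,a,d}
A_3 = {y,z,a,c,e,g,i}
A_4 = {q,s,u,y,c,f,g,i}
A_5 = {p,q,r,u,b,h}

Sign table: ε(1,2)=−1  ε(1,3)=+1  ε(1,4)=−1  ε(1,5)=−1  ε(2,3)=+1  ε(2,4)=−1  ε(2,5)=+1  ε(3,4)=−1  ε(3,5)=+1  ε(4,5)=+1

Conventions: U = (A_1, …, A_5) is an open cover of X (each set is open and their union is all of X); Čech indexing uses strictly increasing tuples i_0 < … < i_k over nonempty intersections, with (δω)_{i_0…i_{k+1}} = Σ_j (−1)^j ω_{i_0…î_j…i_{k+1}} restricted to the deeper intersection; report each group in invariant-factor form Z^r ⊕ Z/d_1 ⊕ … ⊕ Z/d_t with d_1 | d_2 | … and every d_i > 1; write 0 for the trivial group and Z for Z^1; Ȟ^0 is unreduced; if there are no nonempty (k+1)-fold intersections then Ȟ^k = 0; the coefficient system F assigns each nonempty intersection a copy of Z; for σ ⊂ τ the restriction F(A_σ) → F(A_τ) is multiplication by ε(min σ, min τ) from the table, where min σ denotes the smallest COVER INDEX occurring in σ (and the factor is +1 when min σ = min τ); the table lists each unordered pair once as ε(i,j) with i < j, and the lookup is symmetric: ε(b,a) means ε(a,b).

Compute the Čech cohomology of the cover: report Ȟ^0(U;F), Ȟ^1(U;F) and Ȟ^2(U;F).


nerve of the cover:
  A12={t,w,d} A15={p,r,b} A23={z,a} A34={y,c,g,i} A45={q,u}
C dims 5,5; δ0: rk 5, SNF 1^4·2
Ȟ^0 = (5 − 5) − 0 = 0, so Ȟ^0 ≅ 0
Ȟ^1 = (5 − 0) − 5 = 0 plus torsion [2], so Ȟ^1 ≅ Z/2
Ȟ^2 = (0 − 0) − 0 = 0, so Ȟ^2 ≅ 0

Ȟ^0 ≅ 0; Ȟ^1 ≅ Z/2; Ȟ^2 ≅ 0


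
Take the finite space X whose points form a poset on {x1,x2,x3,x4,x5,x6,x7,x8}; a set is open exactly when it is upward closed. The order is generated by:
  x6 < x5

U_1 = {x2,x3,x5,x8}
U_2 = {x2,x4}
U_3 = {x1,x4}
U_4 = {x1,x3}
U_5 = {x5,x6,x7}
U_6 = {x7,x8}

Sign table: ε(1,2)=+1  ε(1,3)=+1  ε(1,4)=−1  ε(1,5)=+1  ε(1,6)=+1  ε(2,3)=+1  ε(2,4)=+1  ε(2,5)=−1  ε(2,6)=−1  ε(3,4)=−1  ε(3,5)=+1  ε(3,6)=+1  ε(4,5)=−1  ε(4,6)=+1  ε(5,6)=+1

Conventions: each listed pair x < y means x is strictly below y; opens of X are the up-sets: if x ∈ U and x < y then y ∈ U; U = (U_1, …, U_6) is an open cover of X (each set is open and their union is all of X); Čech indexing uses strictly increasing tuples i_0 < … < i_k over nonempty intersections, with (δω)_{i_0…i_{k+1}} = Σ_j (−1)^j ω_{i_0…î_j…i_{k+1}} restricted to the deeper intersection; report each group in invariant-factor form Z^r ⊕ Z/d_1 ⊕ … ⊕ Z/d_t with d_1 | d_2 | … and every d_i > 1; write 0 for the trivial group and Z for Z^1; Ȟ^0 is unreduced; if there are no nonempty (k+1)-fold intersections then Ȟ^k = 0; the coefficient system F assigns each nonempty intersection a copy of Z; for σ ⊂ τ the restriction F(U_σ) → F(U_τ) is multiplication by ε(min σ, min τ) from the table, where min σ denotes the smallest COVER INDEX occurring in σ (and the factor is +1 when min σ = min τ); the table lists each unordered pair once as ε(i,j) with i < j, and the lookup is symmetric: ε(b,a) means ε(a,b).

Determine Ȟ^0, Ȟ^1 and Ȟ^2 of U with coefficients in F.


cover nerve:
  U12={x2} U14={x3} U15={x5} U16={x8} U23={x4} U34={x1} U56={x7}
C dims 6,7; δ0: rk 5, SNF 1^5
Ȟ^0: (6−5)−0=1 ⇒ Z
Ȟ^1: (7−0)−5=2 ⇒ Z^2
Ȟ^2: (0−0)−0=0 ⇒ 0

Ȟ^0 = Z, Ȟ^1 = Z^2, Ȟ^2 = 0


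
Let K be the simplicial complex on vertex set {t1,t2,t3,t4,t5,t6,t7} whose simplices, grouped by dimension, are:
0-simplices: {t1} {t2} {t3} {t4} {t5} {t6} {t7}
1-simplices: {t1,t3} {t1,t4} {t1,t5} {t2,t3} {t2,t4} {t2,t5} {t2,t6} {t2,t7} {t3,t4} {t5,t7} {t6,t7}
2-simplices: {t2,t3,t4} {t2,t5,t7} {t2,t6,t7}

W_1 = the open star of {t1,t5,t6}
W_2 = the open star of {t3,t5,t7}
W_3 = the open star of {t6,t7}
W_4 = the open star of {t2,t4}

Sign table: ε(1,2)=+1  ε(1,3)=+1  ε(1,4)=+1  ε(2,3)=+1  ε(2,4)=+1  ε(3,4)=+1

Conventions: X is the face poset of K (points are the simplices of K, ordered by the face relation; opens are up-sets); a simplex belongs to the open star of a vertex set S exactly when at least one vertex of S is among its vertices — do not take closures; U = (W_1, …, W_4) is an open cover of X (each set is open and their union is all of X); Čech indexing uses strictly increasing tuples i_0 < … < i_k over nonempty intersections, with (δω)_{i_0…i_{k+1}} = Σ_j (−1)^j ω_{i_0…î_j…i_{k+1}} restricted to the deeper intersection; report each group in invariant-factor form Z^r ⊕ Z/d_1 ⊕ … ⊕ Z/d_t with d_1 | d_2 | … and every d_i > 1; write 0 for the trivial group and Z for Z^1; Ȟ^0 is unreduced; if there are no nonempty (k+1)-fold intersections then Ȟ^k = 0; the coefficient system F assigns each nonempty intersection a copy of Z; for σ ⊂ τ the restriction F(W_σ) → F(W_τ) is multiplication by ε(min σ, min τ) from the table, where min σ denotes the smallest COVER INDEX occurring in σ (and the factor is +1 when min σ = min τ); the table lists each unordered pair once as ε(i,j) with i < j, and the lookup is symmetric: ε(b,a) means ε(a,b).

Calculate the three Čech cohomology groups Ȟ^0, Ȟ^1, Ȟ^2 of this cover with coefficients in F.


nerve of the cover:
  W1={{t1},{t5},{t6},{t1,t3},{t1,t4},{t1,t5},{t2,t5},{t2,t6},{t5,t7},{t6,t7},{t2,t5,t7},{t2,t6,t7}} W2={{t3},{t5},{t7},{t1,t3},{t1,t5},{t2,t3},{t2,t5},{t2,t7},{t3,t4},{t5,t7},{t6,t7},{t2,t3,t4},{t2,t5,t7},{t2,t6,t7}} W3={{t6},{t7},{t2,t6},{t2,t7},{t5,t7},{t6,t7},{t2,t5,t7},{t2,t6,t7}} W4={{t2},{t4},{t1,t4},{t2,t3},{t2,t4},{t2,t5},{t2,t6},{t2,t7},{t3,t4},{t2,t3,t4},{t2,t5,t7},{t2,t6,t7}}
  W12={{t5},{t1,t3},{t1,t5},{t2,t5},{t5,t7},{t6,t7},{t2,t5,t7},{t2,t6,t7}} W13={{t6},{t2,t6},{t5,t7},{t6,t7},{t2,t5,t7},{t2,t6,t7}} W14={{t1,t4},{t2,t5},{t2,t6},{t2,t5,t7},{t2,t6,t7}} W23={{t7},{t2,t7},{t5,t7},{t6,t7},{t2,t5,t7},{t2,t6,t7}} W24={{t2,t3},{t2,t5},{t2,t7},{t3,t4},{t2,t3,t4},{t2,t5,t7},{t2,t6,t7}} W34={{t2,t6},{t2,t7},{t2,t5,t7},{t2,t6,t7}}
  W123={{t5,t7},{t6,t7},{t2,t5,t7},{t2,t6,t7}} W124={{t2,t5},{t2,t5,t7},{t2,t6,t7}} W134={{t2,t6},{t2,t5,t7},{t2,t6,t7}} W234={{t2,t7},{t2,t5,t7},{t2,t6,t7}}
  W1234={{t2,t5,t7},{t2,t6,t7}}
C dims 4,6,4,1; δ0: rk 3, SNF 1^3; δ1: rk 3, SNF 1^3; δ2: rk 1, SNF 1^1
Ȟ^0 = (4 − 3) − 0 = 1, so Ȟ^0 ≅ Z
Ȟ^1 = (6 − 3) − 3 = 0, so Ȟ^1 ≅ 0
Ȟ^2 = (4 − 1) − 3 = 0, so Ȟ^2 ≅ 0

Ȟ^0(U;F) ≅ Z, Ȟ^1(U;F) ≅ 0 and Ȟ^2(U;F) ≅ 0


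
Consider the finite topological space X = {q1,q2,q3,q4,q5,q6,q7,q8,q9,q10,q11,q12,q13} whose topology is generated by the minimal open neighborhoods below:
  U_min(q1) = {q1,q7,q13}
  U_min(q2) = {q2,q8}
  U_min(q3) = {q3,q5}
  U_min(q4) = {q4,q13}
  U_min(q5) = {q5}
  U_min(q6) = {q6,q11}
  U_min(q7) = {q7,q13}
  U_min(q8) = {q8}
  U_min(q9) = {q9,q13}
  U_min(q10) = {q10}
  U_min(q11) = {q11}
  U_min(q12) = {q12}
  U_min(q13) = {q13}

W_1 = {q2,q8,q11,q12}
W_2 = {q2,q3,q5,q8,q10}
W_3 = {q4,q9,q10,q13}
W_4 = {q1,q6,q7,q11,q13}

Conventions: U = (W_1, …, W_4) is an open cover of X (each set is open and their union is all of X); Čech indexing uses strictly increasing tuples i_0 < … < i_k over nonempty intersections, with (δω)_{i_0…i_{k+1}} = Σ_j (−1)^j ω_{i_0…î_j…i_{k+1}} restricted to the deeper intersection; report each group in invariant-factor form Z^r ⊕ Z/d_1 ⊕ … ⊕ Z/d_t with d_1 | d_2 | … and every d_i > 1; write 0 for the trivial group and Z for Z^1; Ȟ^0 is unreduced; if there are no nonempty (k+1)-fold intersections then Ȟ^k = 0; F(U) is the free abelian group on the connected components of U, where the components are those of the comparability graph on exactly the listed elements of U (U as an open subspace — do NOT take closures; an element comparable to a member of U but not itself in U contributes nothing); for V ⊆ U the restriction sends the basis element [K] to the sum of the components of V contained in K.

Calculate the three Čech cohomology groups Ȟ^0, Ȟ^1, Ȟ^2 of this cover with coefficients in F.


nonempty intersections:
  W12={q2,q8} W14={q11} W23={q10} W34={q13}
components per intersection:
  W1: {q2,q8} {q11} {q12}
  W2: {q2,q8} {q3,q5} {q10}
  W3: {q4,q9,q13} {q10}
  W4: {q1,q7,q13} {q6,q11}
  W12: {q2,q8}
  W14: {q11}
  W23: {q10}
  W34: {q13}
C dims 10,4; δ0: rk 4, SNF 1^4
Ȟ^0: (10−4)−0=6 ⇒ Z^6
Ȟ^1: (4−0)−4=0 ⇒ 0
Ȟ^2: (0−0)−0=0 ⇒ 0

Ȟ^0 ≅ Z^6, Ȟ^1 ≅ 0 and Ȟ^2 ≅ 0


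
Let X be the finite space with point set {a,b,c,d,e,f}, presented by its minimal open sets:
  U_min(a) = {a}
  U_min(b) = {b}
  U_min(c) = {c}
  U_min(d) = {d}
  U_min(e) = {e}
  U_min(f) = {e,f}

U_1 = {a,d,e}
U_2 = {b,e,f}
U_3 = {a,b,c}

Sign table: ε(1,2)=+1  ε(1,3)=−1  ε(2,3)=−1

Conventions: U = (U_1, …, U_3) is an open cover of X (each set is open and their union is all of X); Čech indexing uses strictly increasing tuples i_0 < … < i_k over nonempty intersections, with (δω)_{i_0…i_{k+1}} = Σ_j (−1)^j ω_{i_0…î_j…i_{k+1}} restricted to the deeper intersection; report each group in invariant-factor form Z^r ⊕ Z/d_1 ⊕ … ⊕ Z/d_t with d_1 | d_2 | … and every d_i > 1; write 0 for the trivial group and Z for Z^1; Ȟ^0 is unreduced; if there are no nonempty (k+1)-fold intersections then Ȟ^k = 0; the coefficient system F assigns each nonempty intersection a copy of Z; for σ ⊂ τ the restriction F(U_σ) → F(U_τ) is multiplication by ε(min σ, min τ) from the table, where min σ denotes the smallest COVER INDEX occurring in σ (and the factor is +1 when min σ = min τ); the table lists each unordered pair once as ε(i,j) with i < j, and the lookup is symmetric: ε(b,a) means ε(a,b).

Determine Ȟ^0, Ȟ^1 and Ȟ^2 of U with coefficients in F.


nonempty overlaps:
  U12={e} U13={a} U23={b}
C dims 3,3; δ0: rk 2, SNF 1^2
degree 0: 3−2−0 = 1 → Ȟ^0 ≅ Z
degree 1: 3−0−2 = 1 → Ȟ^1 ≅ Z
degree 2: 0−0−0 = 0 → Ȟ^2 ≅ 0

Ȟ^0 = Z, Ȟ^1 = Z, Ȟ^2 = 0


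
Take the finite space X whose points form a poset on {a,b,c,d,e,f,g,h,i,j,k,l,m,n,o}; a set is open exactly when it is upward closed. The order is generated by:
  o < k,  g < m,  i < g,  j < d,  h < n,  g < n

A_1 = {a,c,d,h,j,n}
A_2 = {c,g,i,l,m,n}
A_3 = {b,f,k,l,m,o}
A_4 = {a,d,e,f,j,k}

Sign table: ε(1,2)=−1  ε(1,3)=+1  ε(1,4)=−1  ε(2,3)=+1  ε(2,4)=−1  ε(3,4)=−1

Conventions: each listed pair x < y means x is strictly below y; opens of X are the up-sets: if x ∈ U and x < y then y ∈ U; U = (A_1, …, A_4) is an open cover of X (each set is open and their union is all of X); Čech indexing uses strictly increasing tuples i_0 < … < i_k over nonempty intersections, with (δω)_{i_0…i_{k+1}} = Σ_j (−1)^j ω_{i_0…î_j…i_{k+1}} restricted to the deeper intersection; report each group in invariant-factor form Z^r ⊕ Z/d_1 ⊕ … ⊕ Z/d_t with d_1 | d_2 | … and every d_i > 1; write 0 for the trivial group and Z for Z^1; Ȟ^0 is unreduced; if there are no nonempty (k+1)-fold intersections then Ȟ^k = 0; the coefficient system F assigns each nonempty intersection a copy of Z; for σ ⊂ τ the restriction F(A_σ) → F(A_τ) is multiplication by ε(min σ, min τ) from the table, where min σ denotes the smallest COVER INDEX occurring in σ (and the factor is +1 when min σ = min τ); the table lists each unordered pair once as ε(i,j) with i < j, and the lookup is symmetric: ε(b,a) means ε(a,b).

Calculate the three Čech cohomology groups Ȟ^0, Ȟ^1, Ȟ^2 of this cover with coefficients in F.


Ȟ^0 ≅ 0, Ȟ^1 ≅ Z/2 and Ȟ^2 ≅ 0

nonempty overlaps:
  A12={c,n} A14={a,d,j} A23={l,m} A34={f,k}
C dims 4,4; δ0: rk 4, SNF 1^3·2
degree 0: 4−4−0 = 0 → Ȟ^0 ≅ 0
degree 1: 4−0−4 = 0 plus torsion [2] → Ȟ^1 ≅ Z/2
degree 2: 0−0−0 = 0 → Ȟ^2 ≅ 0


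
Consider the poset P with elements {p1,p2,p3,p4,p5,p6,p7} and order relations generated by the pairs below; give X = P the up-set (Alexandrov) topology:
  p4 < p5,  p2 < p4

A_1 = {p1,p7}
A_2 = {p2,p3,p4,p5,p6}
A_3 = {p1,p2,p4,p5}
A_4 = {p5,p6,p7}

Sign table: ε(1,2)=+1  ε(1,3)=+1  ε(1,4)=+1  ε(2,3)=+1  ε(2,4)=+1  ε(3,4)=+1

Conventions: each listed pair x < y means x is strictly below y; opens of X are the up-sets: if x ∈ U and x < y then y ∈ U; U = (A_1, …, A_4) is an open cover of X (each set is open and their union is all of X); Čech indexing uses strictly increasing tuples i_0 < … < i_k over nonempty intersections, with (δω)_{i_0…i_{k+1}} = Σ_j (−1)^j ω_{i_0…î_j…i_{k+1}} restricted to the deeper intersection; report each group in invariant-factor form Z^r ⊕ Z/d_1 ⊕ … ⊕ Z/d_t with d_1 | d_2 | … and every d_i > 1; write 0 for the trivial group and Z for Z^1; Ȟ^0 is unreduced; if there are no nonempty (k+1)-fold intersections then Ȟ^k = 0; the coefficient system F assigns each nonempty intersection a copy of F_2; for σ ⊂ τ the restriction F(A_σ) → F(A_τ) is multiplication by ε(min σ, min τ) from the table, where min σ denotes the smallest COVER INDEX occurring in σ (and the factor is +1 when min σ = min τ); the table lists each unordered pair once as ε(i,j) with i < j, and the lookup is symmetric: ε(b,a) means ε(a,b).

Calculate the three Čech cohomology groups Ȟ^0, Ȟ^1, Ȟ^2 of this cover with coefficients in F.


nonempty overlaps:
  A13={p1} A14={p7} A23={p2,p4,p5} A24={p5,p6} A34={p5}
  A234={p5}
C dims 4,5,1; δ0: rk_F2 3; δ1: rk_F2 1
degree 0: 4−3−0 = 1 → Ȟ^0 ≅ Z/2
degree 1: 5−1−3 = 1 → Ȟ^1 ≅ Z/2
degree 2: 1−0−1 = 0 → Ȟ^2 ≅ 0

Ȟ^0(U;F) ≅ Z/2; Ȟ^1(U;F) ≅ Z/2; Ȟ^2(U;F) ≅ 0


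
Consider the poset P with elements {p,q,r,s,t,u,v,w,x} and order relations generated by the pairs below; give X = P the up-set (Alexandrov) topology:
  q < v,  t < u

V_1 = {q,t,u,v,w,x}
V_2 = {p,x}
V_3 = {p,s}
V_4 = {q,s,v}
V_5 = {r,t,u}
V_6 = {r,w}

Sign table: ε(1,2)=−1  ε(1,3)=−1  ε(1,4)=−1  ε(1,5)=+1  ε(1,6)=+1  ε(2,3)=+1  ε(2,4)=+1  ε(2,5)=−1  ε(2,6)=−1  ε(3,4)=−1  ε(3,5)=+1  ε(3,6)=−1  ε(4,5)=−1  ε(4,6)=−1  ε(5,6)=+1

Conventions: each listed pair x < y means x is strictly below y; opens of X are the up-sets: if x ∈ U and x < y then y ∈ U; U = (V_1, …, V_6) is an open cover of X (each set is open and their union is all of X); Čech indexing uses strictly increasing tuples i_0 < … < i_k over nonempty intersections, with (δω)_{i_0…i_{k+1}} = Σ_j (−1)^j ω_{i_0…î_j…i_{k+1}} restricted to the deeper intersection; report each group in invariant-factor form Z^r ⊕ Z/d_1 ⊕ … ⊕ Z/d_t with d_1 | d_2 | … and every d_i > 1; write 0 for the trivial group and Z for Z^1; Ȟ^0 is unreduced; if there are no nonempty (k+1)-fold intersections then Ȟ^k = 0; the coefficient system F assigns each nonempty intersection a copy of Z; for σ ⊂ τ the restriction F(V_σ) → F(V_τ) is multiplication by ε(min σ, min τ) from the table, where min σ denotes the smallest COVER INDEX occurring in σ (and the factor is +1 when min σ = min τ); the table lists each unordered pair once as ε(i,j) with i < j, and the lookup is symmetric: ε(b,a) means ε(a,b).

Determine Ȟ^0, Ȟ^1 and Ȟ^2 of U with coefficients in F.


Ȟ^0 ≅ 0, Ȟ^1 ≅ Z ⊕ Z/2, Ȟ^2 ≅ 0

nerve of the cover:
  V12={x} V14={q,v} V15={t,u} V16={w} V23={p} V34={s} V56={r}
C dims 6,7; δ0: rk 6, SNF 1^5·2
Ȟ^0 = (6 − 6) − 0 = 0, so Ȟ^0 ≅ 0
Ȟ^1 = (7 − 0) − 6 = 1 plus torsion [2], so Ȟ^1 ≅ Z ⊕ Z/2
Ȟ^2 = (0 − 0) − 0 = 0, so Ȟ^2 ≅ 0


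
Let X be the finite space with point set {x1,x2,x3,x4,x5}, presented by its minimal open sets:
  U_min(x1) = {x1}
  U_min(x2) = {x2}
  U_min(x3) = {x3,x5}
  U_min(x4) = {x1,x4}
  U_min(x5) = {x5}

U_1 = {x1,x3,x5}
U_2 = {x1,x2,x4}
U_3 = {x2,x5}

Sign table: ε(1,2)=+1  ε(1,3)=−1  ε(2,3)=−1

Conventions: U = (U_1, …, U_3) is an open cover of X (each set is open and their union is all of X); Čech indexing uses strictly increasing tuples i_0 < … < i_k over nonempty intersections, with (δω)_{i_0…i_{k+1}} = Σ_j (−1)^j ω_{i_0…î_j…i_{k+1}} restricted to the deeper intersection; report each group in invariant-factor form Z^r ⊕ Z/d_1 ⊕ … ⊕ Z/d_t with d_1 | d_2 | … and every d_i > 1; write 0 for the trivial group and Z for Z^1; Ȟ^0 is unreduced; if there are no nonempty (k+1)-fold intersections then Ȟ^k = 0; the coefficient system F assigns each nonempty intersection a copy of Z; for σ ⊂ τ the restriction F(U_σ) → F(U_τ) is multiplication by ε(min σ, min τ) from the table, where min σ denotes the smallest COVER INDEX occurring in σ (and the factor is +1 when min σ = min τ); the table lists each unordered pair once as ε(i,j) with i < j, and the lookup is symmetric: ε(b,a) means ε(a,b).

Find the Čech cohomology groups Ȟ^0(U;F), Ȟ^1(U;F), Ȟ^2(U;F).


nonempty intersections:
  U12={x1} U13={x5} U23={x2}
C dims 3,3; δ0: rk 2, SNF 1^2
Ȟ^0: (3−2)−0=1 ⇒ Z
Ȟ^1: (3−0)−2=1 ⇒ Z
Ȟ^2: (0−0)−0=0 ⇒ 0

Ȟ^0 = Z,  Ȟ^1 = Z,  Ȟ^2 = 0


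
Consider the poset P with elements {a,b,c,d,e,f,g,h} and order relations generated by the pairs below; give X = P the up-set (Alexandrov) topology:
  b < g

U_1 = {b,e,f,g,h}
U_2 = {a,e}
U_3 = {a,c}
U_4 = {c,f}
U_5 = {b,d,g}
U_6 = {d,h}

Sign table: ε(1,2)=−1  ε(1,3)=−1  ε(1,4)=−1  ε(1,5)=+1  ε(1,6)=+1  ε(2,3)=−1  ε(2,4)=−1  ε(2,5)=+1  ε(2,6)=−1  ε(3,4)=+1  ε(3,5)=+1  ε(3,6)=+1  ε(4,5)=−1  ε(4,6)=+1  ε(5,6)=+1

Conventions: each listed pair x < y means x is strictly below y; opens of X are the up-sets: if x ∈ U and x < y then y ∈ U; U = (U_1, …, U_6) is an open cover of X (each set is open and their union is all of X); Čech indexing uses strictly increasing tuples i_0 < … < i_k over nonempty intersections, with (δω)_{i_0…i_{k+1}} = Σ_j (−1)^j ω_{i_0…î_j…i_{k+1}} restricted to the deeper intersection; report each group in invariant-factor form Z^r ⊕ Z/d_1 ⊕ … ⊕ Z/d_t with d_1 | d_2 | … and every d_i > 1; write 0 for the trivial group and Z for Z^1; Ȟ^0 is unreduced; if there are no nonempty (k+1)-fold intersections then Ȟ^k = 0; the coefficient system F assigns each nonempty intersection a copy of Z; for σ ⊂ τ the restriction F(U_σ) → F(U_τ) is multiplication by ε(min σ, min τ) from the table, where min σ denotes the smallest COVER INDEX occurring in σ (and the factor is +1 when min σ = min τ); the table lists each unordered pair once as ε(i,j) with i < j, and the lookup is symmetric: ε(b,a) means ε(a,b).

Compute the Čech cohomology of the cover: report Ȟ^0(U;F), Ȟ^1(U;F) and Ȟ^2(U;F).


intersection data:
  U12={e} U14={f} U15={b,g} U16={h} U23={a} U34={c} U56={d}
C dims 6,7; δ0: rk 6, SNF 1^5·2
Ȟ^0 = (6 − 6) − 0 = 0, so Ȟ^0 ≅ 0
Ȟ^1 = (7 − 0) − 6 = 1 plus torsion [2], so Ȟ^1 ≅ Z ⊕ Z/2
Ȟ^2 = (0 − 0) − 0 = 0, so Ȟ^2 ≅ 0

Ȟ^0 ≅ 0, Ȟ^1 ≅ Z ⊕ Z/2, Ȟ^2 ≅ 0


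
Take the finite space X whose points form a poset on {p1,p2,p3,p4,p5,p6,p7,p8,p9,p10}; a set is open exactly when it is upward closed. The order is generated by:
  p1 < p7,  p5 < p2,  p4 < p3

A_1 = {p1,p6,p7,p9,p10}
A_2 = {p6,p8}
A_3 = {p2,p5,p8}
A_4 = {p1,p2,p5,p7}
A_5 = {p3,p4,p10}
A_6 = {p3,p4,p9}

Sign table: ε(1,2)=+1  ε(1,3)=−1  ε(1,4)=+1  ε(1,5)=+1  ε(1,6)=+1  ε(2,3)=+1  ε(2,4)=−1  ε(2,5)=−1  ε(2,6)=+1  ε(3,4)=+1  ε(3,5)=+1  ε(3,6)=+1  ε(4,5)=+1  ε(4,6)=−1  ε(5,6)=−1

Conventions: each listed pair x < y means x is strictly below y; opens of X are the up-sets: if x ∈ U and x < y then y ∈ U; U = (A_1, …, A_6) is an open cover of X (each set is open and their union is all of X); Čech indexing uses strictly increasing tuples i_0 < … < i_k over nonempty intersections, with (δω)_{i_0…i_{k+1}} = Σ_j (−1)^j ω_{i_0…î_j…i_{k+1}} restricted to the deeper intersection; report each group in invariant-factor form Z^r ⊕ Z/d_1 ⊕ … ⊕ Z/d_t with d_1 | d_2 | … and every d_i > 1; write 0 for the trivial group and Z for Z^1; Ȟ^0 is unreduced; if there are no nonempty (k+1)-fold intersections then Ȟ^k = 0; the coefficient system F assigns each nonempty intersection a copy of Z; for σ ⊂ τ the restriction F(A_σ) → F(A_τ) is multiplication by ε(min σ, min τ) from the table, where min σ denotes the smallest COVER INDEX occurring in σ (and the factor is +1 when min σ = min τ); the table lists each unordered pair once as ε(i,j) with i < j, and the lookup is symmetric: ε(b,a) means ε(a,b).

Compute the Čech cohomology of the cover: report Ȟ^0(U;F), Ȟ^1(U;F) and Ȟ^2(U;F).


nonempty intersections:
  A12={p6} A14={p1,p7} A15={p10} A16={p9} A23={p8} A34={p2,p5} A56={p3,p4}
C dims 6,7; δ0: rk 6, SNF 1^5·2
Ȟ^0: (6−6)−0=0 ⇒ 0
Ȟ^1: (7−0)−6=1 plus torsion [2] ⇒ Z ⊕ Z/2
Ȟ^2: (0−0)−0=0 ⇒ 0

Ȟ^0 = 0, Ȟ^1 = Z ⊕ Z/2 and Ȟ^2 = 0


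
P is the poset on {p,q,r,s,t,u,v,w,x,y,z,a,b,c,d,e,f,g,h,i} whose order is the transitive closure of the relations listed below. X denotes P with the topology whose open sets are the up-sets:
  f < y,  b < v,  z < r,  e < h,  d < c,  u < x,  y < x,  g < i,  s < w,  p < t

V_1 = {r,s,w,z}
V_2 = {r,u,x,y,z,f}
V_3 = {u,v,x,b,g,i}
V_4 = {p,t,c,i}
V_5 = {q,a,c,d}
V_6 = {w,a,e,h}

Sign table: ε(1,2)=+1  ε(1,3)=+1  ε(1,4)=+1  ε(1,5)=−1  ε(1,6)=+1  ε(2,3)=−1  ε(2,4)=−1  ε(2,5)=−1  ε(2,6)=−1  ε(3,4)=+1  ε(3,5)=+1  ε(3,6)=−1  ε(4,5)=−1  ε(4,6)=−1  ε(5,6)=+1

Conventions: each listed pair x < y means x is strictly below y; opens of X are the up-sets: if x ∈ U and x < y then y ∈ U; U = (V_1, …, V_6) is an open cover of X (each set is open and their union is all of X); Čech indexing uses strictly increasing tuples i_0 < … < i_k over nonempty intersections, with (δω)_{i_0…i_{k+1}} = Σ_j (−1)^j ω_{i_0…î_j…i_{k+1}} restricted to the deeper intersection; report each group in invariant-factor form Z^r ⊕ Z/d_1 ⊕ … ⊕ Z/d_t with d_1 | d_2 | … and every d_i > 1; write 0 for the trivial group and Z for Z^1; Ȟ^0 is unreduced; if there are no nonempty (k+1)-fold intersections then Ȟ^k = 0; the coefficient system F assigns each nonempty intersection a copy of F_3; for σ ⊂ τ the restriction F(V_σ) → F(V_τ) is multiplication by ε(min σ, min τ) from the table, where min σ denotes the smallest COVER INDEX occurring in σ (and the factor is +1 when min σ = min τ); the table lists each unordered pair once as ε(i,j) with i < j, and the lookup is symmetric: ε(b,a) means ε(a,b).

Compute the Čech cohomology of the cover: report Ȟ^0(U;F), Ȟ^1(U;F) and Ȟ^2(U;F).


Ȟ^0(U;F) ≅ Z/3, Ȟ^1(U;F) ≅ Z/3 and Ȟ^2(U;F) ≅ 0

nerve simplices:
  V12={r,z} V16={w} V23={u,x} V34={i} V45={c} V56={a}
C dims 6,6; δ0: rk_F3 5
degree 0: 6−5−0 = 1 → Ȟ^0 ≅ Z/3
degree 1: 6−0−5 = 1 → Ȟ^1 ≅ Z/3
degree 2: 0−0−0 = 0 → Ȟ^2 ≅ 0


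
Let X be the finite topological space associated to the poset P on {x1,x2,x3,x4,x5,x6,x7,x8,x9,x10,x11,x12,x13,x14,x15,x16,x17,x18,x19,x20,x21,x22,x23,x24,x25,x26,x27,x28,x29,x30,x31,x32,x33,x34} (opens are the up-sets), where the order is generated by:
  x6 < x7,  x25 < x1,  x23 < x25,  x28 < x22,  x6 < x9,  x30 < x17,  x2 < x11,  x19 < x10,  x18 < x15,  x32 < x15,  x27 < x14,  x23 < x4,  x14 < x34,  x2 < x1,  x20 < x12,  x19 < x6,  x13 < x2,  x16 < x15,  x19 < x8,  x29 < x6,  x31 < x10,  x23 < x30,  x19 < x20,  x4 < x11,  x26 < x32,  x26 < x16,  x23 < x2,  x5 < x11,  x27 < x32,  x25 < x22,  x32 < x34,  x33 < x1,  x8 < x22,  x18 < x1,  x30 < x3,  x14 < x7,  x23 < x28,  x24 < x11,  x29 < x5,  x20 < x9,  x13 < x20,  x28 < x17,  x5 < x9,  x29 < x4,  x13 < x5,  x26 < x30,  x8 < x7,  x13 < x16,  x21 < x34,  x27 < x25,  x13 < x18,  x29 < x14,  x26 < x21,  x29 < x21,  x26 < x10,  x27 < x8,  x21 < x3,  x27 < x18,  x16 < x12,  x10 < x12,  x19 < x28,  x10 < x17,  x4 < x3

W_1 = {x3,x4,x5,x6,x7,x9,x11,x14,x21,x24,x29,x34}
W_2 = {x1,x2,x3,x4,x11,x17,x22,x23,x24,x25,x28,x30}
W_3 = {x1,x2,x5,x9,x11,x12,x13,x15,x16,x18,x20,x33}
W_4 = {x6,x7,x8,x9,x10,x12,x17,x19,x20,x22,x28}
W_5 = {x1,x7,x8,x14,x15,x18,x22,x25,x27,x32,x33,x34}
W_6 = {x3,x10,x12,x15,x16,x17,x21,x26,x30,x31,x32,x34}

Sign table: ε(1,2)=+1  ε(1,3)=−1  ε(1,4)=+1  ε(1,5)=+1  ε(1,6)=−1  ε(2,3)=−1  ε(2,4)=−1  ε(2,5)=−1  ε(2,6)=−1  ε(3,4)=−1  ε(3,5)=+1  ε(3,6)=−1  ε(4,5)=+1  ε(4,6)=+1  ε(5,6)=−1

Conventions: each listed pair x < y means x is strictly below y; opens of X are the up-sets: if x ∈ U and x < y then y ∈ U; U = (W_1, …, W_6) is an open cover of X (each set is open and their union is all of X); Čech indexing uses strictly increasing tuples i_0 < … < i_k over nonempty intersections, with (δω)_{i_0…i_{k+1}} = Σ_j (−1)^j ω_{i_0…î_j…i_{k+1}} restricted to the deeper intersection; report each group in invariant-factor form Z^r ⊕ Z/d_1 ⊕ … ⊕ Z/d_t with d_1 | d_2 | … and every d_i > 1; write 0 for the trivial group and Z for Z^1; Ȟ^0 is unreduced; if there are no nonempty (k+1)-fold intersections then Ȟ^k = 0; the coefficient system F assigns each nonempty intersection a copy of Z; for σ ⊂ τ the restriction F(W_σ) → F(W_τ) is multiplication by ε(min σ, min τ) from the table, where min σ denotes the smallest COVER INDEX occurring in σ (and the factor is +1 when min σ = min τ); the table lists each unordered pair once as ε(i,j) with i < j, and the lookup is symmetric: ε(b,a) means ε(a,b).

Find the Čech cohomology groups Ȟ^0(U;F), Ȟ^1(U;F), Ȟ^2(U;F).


Ȟ^0(U;F) ≅ 0, Ȟ^1(U;F) ≅ Z/2, Ȟ^2(U;F) ≅ Z

nerve of the cover:
  W12={x3,x4,x11,x24} W13={x5,x9,x11} W14={x6,x7,x9} W15={x7,x14,x34} W16={x3,x21,x34} W23={x1,x2,x11} W24={x17,x22,x28} W25={x1,x22,x25} W26={x3,x17,x30} W34={x9,x12,x20} W35={x1,x15,x18,x33} W36={x12,x15,x16} W45={x7,x8,x22} W46={x10,x12,x17} W56={x15,x32,x34}
  W123={x11} W126={x3} W134={x9} W145={x7} W156={x34} W235={x1} W245={x22} W246={x17} W346={x12} W356={x15}
C dims 6,15,10; δ0: rk 6, SNF 1^5·2; δ1: rk 9, SNF 1^9
Ȟ^0 = (6 − 6) − 0 = 0, so Ȟ^0 ≅ 0
Ȟ^1 = (15 − 9) − 6 = 0 plus torsion [2], so Ȟ^1 ≅ Z/2
Ȟ^2 = (10 − 0) − 9 = 1, so Ȟ^2 ≅ Z


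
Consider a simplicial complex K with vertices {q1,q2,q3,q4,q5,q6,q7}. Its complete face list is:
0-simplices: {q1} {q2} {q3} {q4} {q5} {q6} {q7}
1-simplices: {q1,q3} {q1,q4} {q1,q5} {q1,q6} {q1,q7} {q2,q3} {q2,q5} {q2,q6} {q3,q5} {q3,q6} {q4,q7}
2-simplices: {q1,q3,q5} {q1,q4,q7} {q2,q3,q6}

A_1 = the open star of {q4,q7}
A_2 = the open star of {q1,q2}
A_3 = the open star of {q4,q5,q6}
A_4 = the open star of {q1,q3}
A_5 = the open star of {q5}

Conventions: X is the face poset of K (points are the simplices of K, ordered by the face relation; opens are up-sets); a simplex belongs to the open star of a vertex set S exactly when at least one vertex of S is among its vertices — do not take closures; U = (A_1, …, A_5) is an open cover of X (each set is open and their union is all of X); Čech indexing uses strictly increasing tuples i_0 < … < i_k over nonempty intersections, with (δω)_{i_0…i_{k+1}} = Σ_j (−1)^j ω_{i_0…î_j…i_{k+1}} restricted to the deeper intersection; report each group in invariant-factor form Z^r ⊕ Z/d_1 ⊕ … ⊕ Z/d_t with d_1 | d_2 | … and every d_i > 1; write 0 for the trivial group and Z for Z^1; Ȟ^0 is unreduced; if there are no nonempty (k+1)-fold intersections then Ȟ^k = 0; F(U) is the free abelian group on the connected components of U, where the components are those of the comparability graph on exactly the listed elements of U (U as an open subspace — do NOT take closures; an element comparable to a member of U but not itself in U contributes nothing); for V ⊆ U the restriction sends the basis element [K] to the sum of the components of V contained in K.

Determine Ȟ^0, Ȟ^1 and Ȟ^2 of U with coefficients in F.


cover nerve:
  A1={{q4},{q7},{q1,q4},{q1,q7},{q4,q7},{q1,q4,q7}} A2={{q1},{q2},{q1,q3},{q1,q4},{q1,q5},{q1,q6},{q1,q7},{q2,q3},{q2,q5},{q2,q6},{q1,q3,q5},{q1,q4,q7},{q2,q3,q6}} A3={{q4},{q5},{q6},{q1,q4},{q1,q5},{q1,q6},{q2,q5},{q2,q6},{q3,q5},{q3,q6},{q4,q7},{q1,q3,q5},{q1,q4,q7},{q2,q3,q6}} A4={{q1},{q3},{q1,q3},{q1,q4},{q1,q5},{q1,q6},{q1,q7},{q2,q3},{q3,q5},{q3,q6},{q1,q3,q5},{q1,q4,q7},{q2,q3,q6}} A5={{q5},{q1,q5},{q2,q5},{q3,q5},{q1,q3,q5}}
  A12={{q1,q4},{q1,q7},{q1,q4,q7}} A13={{q4},{q1,q4},{q4,q7},{q1,q4,q7}} A14={{q1,q4},{q1,q7},{q1,q4,q7}} A23={{q1,q4},{q1,q5},{q1,q6},{q2,q5},{q2,q6},{q1,q3,q5},{q1,q4,q7},{q2,q3,q6}} A24={{q1},{q1,q3},{q1,q4},{q1,q5},{q1,q6},{q1,q7},{q2,q3},{q1,q3,q5},{q1,q4,q7},{q2,q3,q6}} A25={{q1,q5},{q2,q5},{q1,q3,q5}} A34={{q1,q4},{q1,q5},{q1,q6},{q3,q5},{q3,q6},{q1,q3,q5},{q1,q4,q7},{q2,q3,q6}} A35={{q5},{q1,q5},{q2,q5},{q3,q5},{q1,q3,q5}} A45={{q1,q5},{q3,q5},{q1,q3,q5}}
  A123={{q1,q4},{q1,q4,q7}} A124={{q1,q4},{q1,q7},{q1,q4,q7}} A134={{q1,q4},{q1,q4,q7}} A234={{q1,q4},{q1,q5},{q1,q6},{q1,q3,q5},{q1,q4,q7},{q2,q3,q6}} A235={{q1,q5},{q2,q5},{q1,q3,q5}} A245={{q1,q5},{q1,q3,q5}} A345={{q1,q5},{q3,q5},{q1,q3,q5}}
  A1234={{q1,q4},{q1,q4,q7}} A2345={{q1,q5},{q1,q3,q5}}
components per intersection:
  A1: {{q4},{q7},{q1,q4},{q1,q7},{q4,q7},{q1,q4,q7}}
  A2: {{q1},{q1,q3},{q1,q4},{q1,q5},{q1,q6},{q1,q7},{q1,q3,q5},{q1,q4,q7}} {{q2},{q2,q3},{q2,q5},{q2,q6},{q2,q3,q6}}
  A3: {{q4},{q1,q4},{q4,q7},{q1,q4,q7}} {{q5},{q1,q5},{q2,q5},{q3,q5},{q1,q3,q5}} {{q6},{q1,q6},{q2,q6},{q3,q6},{q2,q3,q6}}
  A4: {{q1},{q3},{q1,q3},{q1,q4},{q1,q5},{q1,q6},{q1,q7},{q2,q3},{q3,q5},{q3,q6},{q1,q3,q5},{q1,q4,q7},{q2,q3,q6}}
  A5: {{q5},{q1,q5},{q2,q5},{q3,q5},{q1,q3,q5}}
  A12: {{q1,q4},{q1,q7},{q1,q4,q7}}
  A13: {{q4},{q1,q4},{q4,q7},{q1,q4,q7}}
  A14: {{q1,q4},{q1,q7},{q1,q4,q7}}
  A23: {{q1,q4},{q1,q4,q7}} {{q1,q5},{q1,q3,q5}} {{q1,q6}} {{q2,q5}} {{q2,q6},{q2,q3,q6}}
  A24: {{q1},{q1,q3},{q1,q4},{q1,q5},{q1,q6},{q1,q7},{q1,q3,q5},{q1,q4,q7}} {{q2,q3},{q2,q3,q6}}
  A25: {{q1,q5},{q1,q3,q5}} {{q2,q5}}
  A34: {{q1,q4},{q1,q4,q7}} {{q1,q5},{q3,q5},{q1,q3,q5}} {{q1,q6}} {{q3,q6},{q2,q3,q6}}
  A35: {{q5},{q1,q5},{q2,q5},{q3,q5},{q1,q3,q5}}
  A45: {{q1,q5},{q3,q5},{q1,q3,q5}}
  A123: {{q1,q4},{q1,q4,q7}}
  A124: {{q1,q4},{q1,q7},{q1,q4,q7}}
  A134: {{q1,q4},{q1,q4,q7}}
  A234: {{q1,q4},{q1,q4,q7}} {{q1,q5},{q1,q3,q5}} {{q1,q6}} {{q2,q3,q6}}
  A235: {{q1,q5},{q1,q3,q5}} {{q2,q5}}
  A245: {{q1,q5},{q1,q3,q5}}
  A345: {{q1,q5},{q3,q5},{q1,q3,q5}}
  A1234: {{q1,q4},{q1,q4,q7}}
  A2345: {{q1,q5},{q1,q3,q5}}
C dims 8,18,11,2; δ0: rk 7, SNF 1^7; δ1: rk 9, SNF 1^9; δ2: rk 2, SNF 1^2
Ȟ^0: (8−7)−0=1 ⇒ Z
Ȟ^1: (18−9)−7=2 ⇒ Z^2
Ȟ^2: (11−2)−9=0 ⇒ 0

Ȟ^0(U;F) ≅ Z,  Ȟ^1(U;F) ≅ Z^2,  Ȟ^2(U;F) ≅ 0


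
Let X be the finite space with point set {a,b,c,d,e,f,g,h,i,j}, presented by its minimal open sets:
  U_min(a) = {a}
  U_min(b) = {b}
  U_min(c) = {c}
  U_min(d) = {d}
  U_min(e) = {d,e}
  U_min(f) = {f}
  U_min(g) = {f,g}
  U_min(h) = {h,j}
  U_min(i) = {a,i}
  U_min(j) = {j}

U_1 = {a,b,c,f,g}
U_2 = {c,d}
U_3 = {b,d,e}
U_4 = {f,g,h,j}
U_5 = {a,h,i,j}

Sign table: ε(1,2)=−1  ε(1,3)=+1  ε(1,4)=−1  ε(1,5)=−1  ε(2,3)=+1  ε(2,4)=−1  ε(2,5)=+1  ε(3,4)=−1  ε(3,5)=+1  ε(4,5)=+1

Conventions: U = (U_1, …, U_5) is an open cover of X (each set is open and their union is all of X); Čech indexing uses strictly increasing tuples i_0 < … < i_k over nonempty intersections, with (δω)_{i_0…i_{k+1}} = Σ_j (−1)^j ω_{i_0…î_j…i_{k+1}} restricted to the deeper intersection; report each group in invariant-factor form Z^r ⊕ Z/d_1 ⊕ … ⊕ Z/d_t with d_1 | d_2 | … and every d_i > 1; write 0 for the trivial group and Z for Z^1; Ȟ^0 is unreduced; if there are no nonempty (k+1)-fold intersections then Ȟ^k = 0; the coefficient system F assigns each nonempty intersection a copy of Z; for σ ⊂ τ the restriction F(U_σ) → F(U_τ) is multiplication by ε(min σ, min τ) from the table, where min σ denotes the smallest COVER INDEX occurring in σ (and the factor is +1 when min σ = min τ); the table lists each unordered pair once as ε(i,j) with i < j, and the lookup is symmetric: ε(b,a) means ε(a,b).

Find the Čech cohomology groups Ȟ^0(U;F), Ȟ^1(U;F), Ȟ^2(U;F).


cover nerve:
  U12={c} U13={b} U14={f,g} U15={a} U23={d} U45={h,j}
C dims 5,6; δ0: rk 5, SNF 1^4·2
Ȟ^0: (5−5)−0=0 ⇒ 0
Ȟ^1: (6−0)−5=1 plus torsion [2] ⇒ Z ⊕ Z/2
Ȟ^2: (0−0)−0=0 ⇒ 0

Ȟ^0(U;F) ≅ 0, Ȟ^1(U;F) ≅ Z ⊕ Z/2 and Ȟ^2(U;F) ≅ 0
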